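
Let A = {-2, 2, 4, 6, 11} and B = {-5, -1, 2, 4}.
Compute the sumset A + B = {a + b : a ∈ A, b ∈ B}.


A + B = {a + b : a ∈ A, b ∈ B}.
Enumerate all |A|·|B| = 5·4 = 20 pairs (a, b) and collect distinct sums.
a = -2: -2+-5=-7, -2+-1=-3, -2+2=0, -2+4=2
a = 2: 2+-5=-3, 2+-1=1, 2+2=4, 2+4=6
a = 4: 4+-5=-1, 4+-1=3, 4+2=6, 4+4=8
a = 6: 6+-5=1, 6+-1=5, 6+2=8, 6+4=10
a = 11: 11+-5=6, 11+-1=10, 11+2=13, 11+4=15
Collecting distinct sums: A + B = {-7, -3, -1, 0, 1, 2, 3, 4, 5, 6, 8, 10, 13, 15}
|A + B| = 14

A + B = {-7, -3, -1, 0, 1, 2, 3, 4, 5, 6, 8, 10, 13, 15}


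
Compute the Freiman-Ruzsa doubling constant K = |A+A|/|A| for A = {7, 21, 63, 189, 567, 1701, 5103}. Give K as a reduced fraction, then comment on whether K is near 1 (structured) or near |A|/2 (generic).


|A| = 7.
Compute A + A by enumerating all 49 pairs.
A + A = {14, 28, 42, 70, 84, 126, 196, 210, 252, 378, 574, 588, 630, 756, 1134, 1708, 1722, 1764, 1890, 2268, 3402, 5110, 5124, 5166, 5292, 5670, 6804, 10206}, so |A + A| = 28.
K = |A + A| / |A| = 28/7 = 4/1 ≈ 4.0000.
Reference: AP of size 7 gives K = 13/7 ≈ 1.8571; a fully generic set of size 7 gives K ≈ 4.0000.

|A| = 7, |A + A| = 28, K = 28/7 = 4/1.


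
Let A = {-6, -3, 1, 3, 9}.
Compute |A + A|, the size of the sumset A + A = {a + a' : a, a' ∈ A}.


A + A = {a + a' : a, a' ∈ A}; |A| = 5.
General bounds: 2|A| - 1 ≤ |A + A| ≤ |A|(|A|+1)/2, i.e. 9 ≤ |A + A| ≤ 15.
Lower bound 2|A|-1 is attained iff A is an arithmetic progression.
Enumerate sums a + a' for a ≤ a' (symmetric, so this suffices):
a = -6: -6+-6=-12, -6+-3=-9, -6+1=-5, -6+3=-3, -6+9=3
a = -3: -3+-3=-6, -3+1=-2, -3+3=0, -3+9=6
a = 1: 1+1=2, 1+3=4, 1+9=10
a = 3: 3+3=6, 3+9=12
a = 9: 9+9=18
Distinct sums: {-12, -9, -6, -5, -3, -2, 0, 2, 3, 4, 6, 10, 12, 18}
|A + A| = 14

|A + A| = 14


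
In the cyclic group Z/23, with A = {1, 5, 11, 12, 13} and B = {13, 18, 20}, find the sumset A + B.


Work in Z/23Z: reduce every sum a + b modulo 23.
Enumerate all 15 pairs:
a = 1: 1+13=14, 1+18=19, 1+20=21
a = 5: 5+13=18, 5+18=0, 5+20=2
a = 11: 11+13=1, 11+18=6, 11+20=8
a = 12: 12+13=2, 12+18=7, 12+20=9
a = 13: 13+13=3, 13+18=8, 13+20=10
Distinct residues collected: {0, 1, 2, 3, 6, 7, 8, 9, 10, 14, 18, 19, 21}
|A + B| = 13 (out of 23 total residues).

A + B = {0, 1, 2, 3, 6, 7, 8, 9, 10, 14, 18, 19, 21}


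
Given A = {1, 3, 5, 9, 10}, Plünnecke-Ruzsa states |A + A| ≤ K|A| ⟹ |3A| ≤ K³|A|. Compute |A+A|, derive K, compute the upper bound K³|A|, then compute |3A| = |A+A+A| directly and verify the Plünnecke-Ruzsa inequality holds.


|A| = 5.
Step 1: Compute A + A by enumerating all 25 pairs.
A + A = {2, 4, 6, 8, 10, 11, 12, 13, 14, 15, 18, 19, 20}, so |A + A| = 13.
Step 2: Doubling constant K = |A + A|/|A| = 13/5 = 13/5 ≈ 2.6000.
Step 3: Plünnecke-Ruzsa gives |3A| ≤ K³·|A| = (2.6000)³ · 5 ≈ 87.8800.
Step 4: Compute 3A = A + A + A directly by enumerating all triples (a,b,c) ∈ A³; |3A| = 23.
Step 5: Check 23 ≤ 87.8800? Yes ✓.

K = 13/5, Plünnecke-Ruzsa bound K³|A| ≈ 87.8800, |3A| = 23, inequality holds.


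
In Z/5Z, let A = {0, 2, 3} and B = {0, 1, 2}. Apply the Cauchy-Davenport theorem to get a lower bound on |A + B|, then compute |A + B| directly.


Cauchy-Davenport: |A + B| ≥ min(p, |A| + |B| - 1) for A, B nonempty in Z/pZ.
|A| = 3, |B| = 3, p = 5.
CD lower bound = min(5, 3 + 3 - 1) = min(5, 5) = 5.
Compute A + B mod 5 directly:
a = 0: 0+0=0, 0+1=1, 0+2=2
a = 2: 2+0=2, 2+1=3, 2+2=4
a = 3: 3+0=3, 3+1=4, 3+2=0
A + B = {0, 1, 2, 3, 4}, so |A + B| = 5.
Verify: 5 ≥ 5? Yes ✓.

CD lower bound = 5, actual |A + B| = 5.


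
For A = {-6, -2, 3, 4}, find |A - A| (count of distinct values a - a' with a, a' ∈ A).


A - A = {a - a' : a, a' ∈ A}; |A| = 4.
Bounds: 2|A|-1 ≤ |A - A| ≤ |A|² - |A| + 1, i.e. 7 ≤ |A - A| ≤ 13.
Note: 0 ∈ A - A always (from a - a). The set is symmetric: if d ∈ A - A then -d ∈ A - A.
Enumerate nonzero differences d = a - a' with a > a' (then include -d):
Positive differences: {1, 4, 5, 6, 9, 10}
Full difference set: {0} ∪ (positive diffs) ∪ (negative diffs).
|A - A| = 1 + 2·6 = 13 (matches direct enumeration: 13).

|A - A| = 13


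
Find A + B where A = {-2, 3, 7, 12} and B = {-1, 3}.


A + B = {a + b : a ∈ A, b ∈ B}.
Enumerate all |A|·|B| = 4·2 = 8 pairs (a, b) and collect distinct sums.
a = -2: -2+-1=-3, -2+3=1
a = 3: 3+-1=2, 3+3=6
a = 7: 7+-1=6, 7+3=10
a = 12: 12+-1=11, 12+3=15
Collecting distinct sums: A + B = {-3, 1, 2, 6, 10, 11, 15}
|A + B| = 7

A + B = {-3, 1, 2, 6, 10, 11, 15}


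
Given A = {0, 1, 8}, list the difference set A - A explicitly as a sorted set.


A - A = {a - a' : a, a' ∈ A}.
Compute a - a' for each ordered pair (a, a'):
a = 0: 0-0=0, 0-1=-1, 0-8=-8
a = 1: 1-0=1, 1-1=0, 1-8=-7
a = 8: 8-0=8, 8-1=7, 8-8=0
Collecting distinct values (and noting 0 appears from a-a):
A - A = {-8, -7, -1, 0, 1, 7, 8}
|A - A| = 7

A - A = {-8, -7, -1, 0, 1, 7, 8}


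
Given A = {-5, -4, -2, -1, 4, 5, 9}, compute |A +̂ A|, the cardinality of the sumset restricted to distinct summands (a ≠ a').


Restricted sumset: A +̂ A = {a + a' : a ∈ A, a' ∈ A, a ≠ a'}.
Equivalently, take A + A and drop any sum 2a that is achievable ONLY as a + a for a ∈ A (i.e. sums representable only with equal summands).
Enumerate pairs (a, a') with a < a' (symmetric, so each unordered pair gives one sum; this covers all a ≠ a'):
  -5 + -4 = -9
  -5 + -2 = -7
  -5 + -1 = -6
  -5 + 4 = -1
  -5 + 5 = 0
  -5 + 9 = 4
  -4 + -2 = -6
  -4 + -1 = -5
  -4 + 4 = 0
  -4 + 5 = 1
  -4 + 9 = 5
  -2 + -1 = -3
  -2 + 4 = 2
  -2 + 5 = 3
  -2 + 9 = 7
  -1 + 4 = 3
  -1 + 5 = 4
  -1 + 9 = 8
  4 + 5 = 9
  4 + 9 = 13
  5 + 9 = 14
Collected distinct sums: {-9, -7, -6, -5, -3, -1, 0, 1, 2, 3, 4, 5, 7, 8, 9, 13, 14}
|A +̂ A| = 17
(Reference bound: |A +̂ A| ≥ 2|A| - 3 for |A| ≥ 2, with |A| = 7 giving ≥ 11.)

|A +̂ A| = 17


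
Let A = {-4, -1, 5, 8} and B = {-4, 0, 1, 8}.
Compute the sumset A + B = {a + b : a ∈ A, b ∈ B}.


A + B = {a + b : a ∈ A, b ∈ B}.
Enumerate all |A|·|B| = 4·4 = 16 pairs (a, b) and collect distinct sums.
a = -4: -4+-4=-8, -4+0=-4, -4+1=-3, -4+8=4
a = -1: -1+-4=-5, -1+0=-1, -1+1=0, -1+8=7
a = 5: 5+-4=1, 5+0=5, 5+1=6, 5+8=13
a = 8: 8+-4=4, 8+0=8, 8+1=9, 8+8=16
Collecting distinct sums: A + B = {-8, -5, -4, -3, -1, 0, 1, 4, 5, 6, 7, 8, 9, 13, 16}
|A + B| = 15

A + B = {-8, -5, -4, -3, -1, 0, 1, 4, 5, 6, 7, 8, 9, 13, 16}


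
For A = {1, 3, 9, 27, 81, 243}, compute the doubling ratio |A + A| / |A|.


|A| = 6.
Compute A + A by enumerating all 36 pairs.
A + A = {2, 4, 6, 10, 12, 18, 28, 30, 36, 54, 82, 84, 90, 108, 162, 244, 246, 252, 270, 324, 486}, so |A + A| = 21.
K = |A + A| / |A| = 21/6 = 7/2 ≈ 3.5000.
Reference: AP of size 6 gives K = 11/6 ≈ 1.8333; a fully generic set of size 6 gives K ≈ 3.5000.

|A| = 6, |A + A| = 21, K = 21/6 = 7/2.


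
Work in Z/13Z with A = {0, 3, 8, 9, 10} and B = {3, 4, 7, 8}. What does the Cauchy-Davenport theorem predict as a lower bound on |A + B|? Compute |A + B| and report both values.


Cauchy-Davenport: |A + B| ≥ min(p, |A| + |B| - 1) for A, B nonempty in Z/pZ.
|A| = 5, |B| = 4, p = 13.
CD lower bound = min(13, 5 + 4 - 1) = min(13, 8) = 8.
Compute A + B mod 13 directly:
a = 0: 0+3=3, 0+4=4, 0+7=7, 0+8=8
a = 3: 3+3=6, 3+4=7, 3+7=10, 3+8=11
a = 8: 8+3=11, 8+4=12, 8+7=2, 8+8=3
a = 9: 9+3=12, 9+4=0, 9+7=3, 9+8=4
a = 10: 10+3=0, 10+4=1, 10+7=4, 10+8=5
A + B = {0, 1, 2, 3, 4, 5, 6, 7, 8, 10, 11, 12}, so |A + B| = 12.
Verify: 12 ≥ 8? Yes ✓.

CD lower bound = 8, actual |A + B| = 12.


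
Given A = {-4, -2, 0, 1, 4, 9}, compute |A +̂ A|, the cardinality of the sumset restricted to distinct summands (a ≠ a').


Restricted sumset: A +̂ A = {a + a' : a ∈ A, a' ∈ A, a ≠ a'}.
Equivalently, take A + A and drop any sum 2a that is achievable ONLY as a + a for a ∈ A (i.e. sums representable only with equal summands).
Enumerate pairs (a, a') with a < a' (symmetric, so each unordered pair gives one sum; this covers all a ≠ a'):
  -4 + -2 = -6
  -4 + 0 = -4
  -4 + 1 = -3
  -4 + 4 = 0
  -4 + 9 = 5
  -2 + 0 = -2
  -2 + 1 = -1
  -2 + 4 = 2
  -2 + 9 = 7
  0 + 1 = 1
  0 + 4 = 4
  0 + 9 = 9
  1 + 4 = 5
  1 + 9 = 10
  4 + 9 = 13
Collected distinct sums: {-6, -4, -3, -2, -1, 0, 1, 2, 4, 5, 7, 9, 10, 13}
|A +̂ A| = 14
(Reference bound: |A +̂ A| ≥ 2|A| - 3 for |A| ≥ 2, with |A| = 6 giving ≥ 9.)

|A +̂ A| = 14


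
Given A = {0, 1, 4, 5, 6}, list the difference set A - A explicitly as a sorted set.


A - A = {a - a' : a, a' ∈ A}.
Compute a - a' for each ordered pair (a, a'):
a = 0: 0-0=0, 0-1=-1, 0-4=-4, 0-5=-5, 0-6=-6
a = 1: 1-0=1, 1-1=0, 1-4=-3, 1-5=-4, 1-6=-5
a = 4: 4-0=4, 4-1=3, 4-4=0, 4-5=-1, 4-6=-2
a = 5: 5-0=5, 5-1=4, 5-4=1, 5-5=0, 5-6=-1
a = 6: 6-0=6, 6-1=5, 6-4=2, 6-5=1, 6-6=0
Collecting distinct values (and noting 0 appears from a-a):
A - A = {-6, -5, -4, -3, -2, -1, 0, 1, 2, 3, 4, 5, 6}
|A - A| = 13

A - A = {-6, -5, -4, -3, -2, -1, 0, 1, 2, 3, 4, 5, 6}


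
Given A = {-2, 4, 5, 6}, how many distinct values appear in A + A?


A + A = {a + a' : a, a' ∈ A}; |A| = 4.
General bounds: 2|A| - 1 ≤ |A + A| ≤ |A|(|A|+1)/2, i.e. 7 ≤ |A + A| ≤ 10.
Lower bound 2|A|-1 is attained iff A is an arithmetic progression.
Enumerate sums a + a' for a ≤ a' (symmetric, so this suffices):
a = -2: -2+-2=-4, -2+4=2, -2+5=3, -2+6=4
a = 4: 4+4=8, 4+5=9, 4+6=10
a = 5: 5+5=10, 5+6=11
a = 6: 6+6=12
Distinct sums: {-4, 2, 3, 4, 8, 9, 10, 11, 12}
|A + A| = 9

|A + A| = 9


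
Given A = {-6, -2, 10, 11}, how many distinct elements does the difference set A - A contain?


A - A = {a - a' : a, a' ∈ A}; |A| = 4.
Bounds: 2|A|-1 ≤ |A - A| ≤ |A|² - |A| + 1, i.e. 7 ≤ |A - A| ≤ 13.
Note: 0 ∈ A - A always (from a - a). The set is symmetric: if d ∈ A - A then -d ∈ A - A.
Enumerate nonzero differences d = a - a' with a > a' (then include -d):
Positive differences: {1, 4, 12, 13, 16, 17}
Full difference set: {0} ∪ (positive diffs) ∪ (negative diffs).
|A - A| = 1 + 2·6 = 13 (matches direct enumeration: 13).

|A - A| = 13


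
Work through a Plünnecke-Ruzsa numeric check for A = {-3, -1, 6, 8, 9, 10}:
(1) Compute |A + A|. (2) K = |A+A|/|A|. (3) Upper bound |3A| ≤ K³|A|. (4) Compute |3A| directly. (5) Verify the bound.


|A| = 6.
Step 1: Compute A + A by enumerating all 36 pairs.
A + A = {-6, -4, -2, 3, 5, 6, 7, 8, 9, 12, 14, 15, 16, 17, 18, 19, 20}, so |A + A| = 17.
Step 2: Doubling constant K = |A + A|/|A| = 17/6 = 17/6 ≈ 2.8333.
Step 3: Plünnecke-Ruzsa gives |3A| ≤ K³·|A| = (2.8333)³ · 6 ≈ 136.4722.
Step 4: Compute 3A = A + A + A directly by enumerating all triples (a,b,c) ∈ A³; |3A| = 33.
Step 5: Check 33 ≤ 136.4722? Yes ✓.

K = 17/6, Plünnecke-Ruzsa bound K³|A| ≈ 136.4722, |3A| = 33, inequality holds.


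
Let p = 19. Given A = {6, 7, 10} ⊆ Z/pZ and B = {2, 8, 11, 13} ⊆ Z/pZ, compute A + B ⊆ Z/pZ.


Work in Z/19Z: reduce every sum a + b modulo 19.
Enumerate all 12 pairs:
a = 6: 6+2=8, 6+8=14, 6+11=17, 6+13=0
a = 7: 7+2=9, 7+8=15, 7+11=18, 7+13=1
a = 10: 10+2=12, 10+8=18, 10+11=2, 10+13=4
Distinct residues collected: {0, 1, 2, 4, 8, 9, 12, 14, 15, 17, 18}
|A + B| = 11 (out of 19 total residues).

A + B = {0, 1, 2, 4, 8, 9, 12, 14, 15, 17, 18}


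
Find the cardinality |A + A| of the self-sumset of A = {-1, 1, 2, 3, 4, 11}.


A + A = {a + a' : a, a' ∈ A}; |A| = 6.
General bounds: 2|A| - 1 ≤ |A + A| ≤ |A|(|A|+1)/2, i.e. 11 ≤ |A + A| ≤ 21.
Lower bound 2|A|-1 is attained iff A is an arithmetic progression.
Enumerate sums a + a' for a ≤ a' (symmetric, so this suffices):
a = -1: -1+-1=-2, -1+1=0, -1+2=1, -1+3=2, -1+4=3, -1+11=10
a = 1: 1+1=2, 1+2=3, 1+3=4, 1+4=5, 1+11=12
a = 2: 2+2=4, 2+3=5, 2+4=6, 2+11=13
a = 3: 3+3=6, 3+4=7, 3+11=14
a = 4: 4+4=8, 4+11=15
a = 11: 11+11=22
Distinct sums: {-2, 0, 1, 2, 3, 4, 5, 6, 7, 8, 10, 12, 13, 14, 15, 22}
|A + A| = 16

|A + A| = 16


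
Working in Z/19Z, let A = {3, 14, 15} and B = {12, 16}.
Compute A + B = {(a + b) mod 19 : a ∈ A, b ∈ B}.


Work in Z/19Z: reduce every sum a + b modulo 19.
Enumerate all 6 pairs:
a = 3: 3+12=15, 3+16=0
a = 14: 14+12=7, 14+16=11
a = 15: 15+12=8, 15+16=12
Distinct residues collected: {0, 7, 8, 11, 12, 15}
|A + B| = 6 (out of 19 total residues).

A + B = {0, 7, 8, 11, 12, 15}


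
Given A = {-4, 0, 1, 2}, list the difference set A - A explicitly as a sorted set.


A - A = {a - a' : a, a' ∈ A}.
Compute a - a' for each ordered pair (a, a'):
a = -4: -4--4=0, -4-0=-4, -4-1=-5, -4-2=-6
a = 0: 0--4=4, 0-0=0, 0-1=-1, 0-2=-2
a = 1: 1--4=5, 1-0=1, 1-1=0, 1-2=-1
a = 2: 2--4=6, 2-0=2, 2-1=1, 2-2=0
Collecting distinct values (and noting 0 appears from a-a):
A - A = {-6, -5, -4, -2, -1, 0, 1, 2, 4, 5, 6}
|A - A| = 11

A - A = {-6, -5, -4, -2, -1, 0, 1, 2, 4, 5, 6}


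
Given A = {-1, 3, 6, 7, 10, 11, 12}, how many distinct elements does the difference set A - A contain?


A - A = {a - a' : a, a' ∈ A}; |A| = 7.
Bounds: 2|A|-1 ≤ |A - A| ≤ |A|² - |A| + 1, i.e. 13 ≤ |A - A| ≤ 43.
Note: 0 ∈ A - A always (from a - a). The set is symmetric: if d ∈ A - A then -d ∈ A - A.
Enumerate nonzero differences d = a - a' with a > a' (then include -d):
Positive differences: {1, 2, 3, 4, 5, 6, 7, 8, 9, 11, 12, 13}
Full difference set: {0} ∪ (positive diffs) ∪ (negative diffs).
|A - A| = 1 + 2·12 = 25 (matches direct enumeration: 25).

|A - A| = 25


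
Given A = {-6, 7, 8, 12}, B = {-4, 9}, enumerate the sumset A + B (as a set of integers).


A + B = {a + b : a ∈ A, b ∈ B}.
Enumerate all |A|·|B| = 4·2 = 8 pairs (a, b) and collect distinct sums.
a = -6: -6+-4=-10, -6+9=3
a = 7: 7+-4=3, 7+9=16
a = 8: 8+-4=4, 8+9=17
a = 12: 12+-4=8, 12+9=21
Collecting distinct sums: A + B = {-10, 3, 4, 8, 16, 17, 21}
|A + B| = 7

A + B = {-10, 3, 4, 8, 16, 17, 21}


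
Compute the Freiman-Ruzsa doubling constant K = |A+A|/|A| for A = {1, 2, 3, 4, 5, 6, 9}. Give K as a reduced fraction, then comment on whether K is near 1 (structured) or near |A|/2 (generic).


|A| = 7.
Compute A + A by enumerating all 49 pairs.
A + A = {2, 3, 4, 5, 6, 7, 8, 9, 10, 11, 12, 13, 14, 15, 18}, so |A + A| = 15.
K = |A + A| / |A| = 15/7 (already in lowest terms) ≈ 2.1429.
Reference: AP of size 7 gives K = 13/7 ≈ 1.8571; a fully generic set of size 7 gives K ≈ 4.0000.

|A| = 7, |A + A| = 15, K = 15/7.


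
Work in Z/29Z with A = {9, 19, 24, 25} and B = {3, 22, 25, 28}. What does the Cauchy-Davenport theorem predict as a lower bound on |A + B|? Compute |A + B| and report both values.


Cauchy-Davenport: |A + B| ≥ min(p, |A| + |B| - 1) for A, B nonempty in Z/pZ.
|A| = 4, |B| = 4, p = 29.
CD lower bound = min(29, 4 + 4 - 1) = min(29, 7) = 7.
Compute A + B mod 29 directly:
a = 9: 9+3=12, 9+22=2, 9+25=5, 9+28=8
a = 19: 19+3=22, 19+22=12, 19+25=15, 19+28=18
a = 24: 24+3=27, 24+22=17, 24+25=20, 24+28=23
a = 25: 25+3=28, 25+22=18, 25+25=21, 25+28=24
A + B = {2, 5, 8, 12, 15, 17, 18, 20, 21, 22, 23, 24, 27, 28}, so |A + B| = 14.
Verify: 14 ≥ 7? Yes ✓.

CD lower bound = 7, actual |A + B| = 14.


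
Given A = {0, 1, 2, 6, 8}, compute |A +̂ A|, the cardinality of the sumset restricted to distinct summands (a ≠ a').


Restricted sumset: A +̂ A = {a + a' : a ∈ A, a' ∈ A, a ≠ a'}.
Equivalently, take A + A and drop any sum 2a that is achievable ONLY as a + a for a ∈ A (i.e. sums representable only with equal summands).
Enumerate pairs (a, a') with a < a' (symmetric, so each unordered pair gives one sum; this covers all a ≠ a'):
  0 + 1 = 1
  0 + 2 = 2
  0 + 6 = 6
  0 + 8 = 8
  1 + 2 = 3
  1 + 6 = 7
  1 + 8 = 9
  2 + 6 = 8
  2 + 8 = 10
  6 + 8 = 14
Collected distinct sums: {1, 2, 3, 6, 7, 8, 9, 10, 14}
|A +̂ A| = 9
(Reference bound: |A +̂ A| ≥ 2|A| - 3 for |A| ≥ 2, with |A| = 5 giving ≥ 7.)

|A +̂ A| = 9


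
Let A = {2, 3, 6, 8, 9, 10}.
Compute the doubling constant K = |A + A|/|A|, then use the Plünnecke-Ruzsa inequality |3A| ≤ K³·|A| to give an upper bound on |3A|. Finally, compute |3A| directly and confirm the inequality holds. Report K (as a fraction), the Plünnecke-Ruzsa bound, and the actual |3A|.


|A| = 6.
Step 1: Compute A + A by enumerating all 36 pairs.
A + A = {4, 5, 6, 8, 9, 10, 11, 12, 13, 14, 15, 16, 17, 18, 19, 20}, so |A + A| = 16.
Step 2: Doubling constant K = |A + A|/|A| = 16/6 = 16/6 ≈ 2.6667.
Step 3: Plünnecke-Ruzsa gives |3A| ≤ K³·|A| = (2.6667)³ · 6 ≈ 113.7778.
Step 4: Compute 3A = A + A + A directly by enumerating all triples (a,b,c) ∈ A³; |3A| = 25.
Step 5: Check 25 ≤ 113.7778? Yes ✓.

K = 16/6, Plünnecke-Ruzsa bound K³|A| ≈ 113.7778, |3A| = 25, inequality holds.


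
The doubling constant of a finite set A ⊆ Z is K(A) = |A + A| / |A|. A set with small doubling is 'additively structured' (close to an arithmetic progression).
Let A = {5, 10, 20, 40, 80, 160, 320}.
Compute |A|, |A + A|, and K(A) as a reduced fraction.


|A| = 7.
Compute A + A by enumerating all 49 pairs.
A + A = {10, 15, 20, 25, 30, 40, 45, 50, 60, 80, 85, 90, 100, 120, 160, 165, 170, 180, 200, 240, 320, 325, 330, 340, 360, 400, 480, 640}, so |A + A| = 28.
K = |A + A| / |A| = 28/7 = 4/1 ≈ 4.0000.
Reference: AP of size 7 gives K = 13/7 ≈ 1.8571; a fully generic set of size 7 gives K ≈ 4.0000.

|A| = 7, |A + A| = 28, K = 28/7 = 4/1.


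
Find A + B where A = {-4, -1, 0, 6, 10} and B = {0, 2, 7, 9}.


A + B = {a + b : a ∈ A, b ∈ B}.
Enumerate all |A|·|B| = 5·4 = 20 pairs (a, b) and collect distinct sums.
a = -4: -4+0=-4, -4+2=-2, -4+7=3, -4+9=5
a = -1: -1+0=-1, -1+2=1, -1+7=6, -1+9=8
a = 0: 0+0=0, 0+2=2, 0+7=7, 0+9=9
a = 6: 6+0=6, 6+2=8, 6+7=13, 6+9=15
a = 10: 10+0=10, 10+2=12, 10+7=17, 10+9=19
Collecting distinct sums: A + B = {-4, -2, -1, 0, 1, 2, 3, 5, 6, 7, 8, 9, 10, 12, 13, 15, 17, 19}
|A + B| = 18

A + B = {-4, -2, -1, 0, 1, 2, 3, 5, 6, 7, 8, 9, 10, 12, 13, 15, 17, 19}


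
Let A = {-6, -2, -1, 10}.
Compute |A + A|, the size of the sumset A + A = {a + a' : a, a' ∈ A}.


A + A = {a + a' : a, a' ∈ A}; |A| = 4.
General bounds: 2|A| - 1 ≤ |A + A| ≤ |A|(|A|+1)/2, i.e. 7 ≤ |A + A| ≤ 10.
Lower bound 2|A|-1 is attained iff A is an arithmetic progression.
Enumerate sums a + a' for a ≤ a' (symmetric, so this suffices):
a = -6: -6+-6=-12, -6+-2=-8, -6+-1=-7, -6+10=4
a = -2: -2+-2=-4, -2+-1=-3, -2+10=8
a = -1: -1+-1=-2, -1+10=9
a = 10: 10+10=20
Distinct sums: {-12, -8, -7, -4, -3, -2, 4, 8, 9, 20}
|A + A| = 10

|A + A| = 10


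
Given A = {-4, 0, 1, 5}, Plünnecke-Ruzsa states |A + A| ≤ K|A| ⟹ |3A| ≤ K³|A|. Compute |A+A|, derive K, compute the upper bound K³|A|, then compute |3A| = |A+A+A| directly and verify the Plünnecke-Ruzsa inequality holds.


|A| = 4.
Step 1: Compute A + A by enumerating all 16 pairs.
A + A = {-8, -4, -3, 0, 1, 2, 5, 6, 10}, so |A + A| = 9.
Step 2: Doubling constant K = |A + A|/|A| = 9/4 = 9/4 ≈ 2.2500.
Step 3: Plünnecke-Ruzsa gives |3A| ≤ K³·|A| = (2.2500)³ · 4 ≈ 45.5625.
Step 4: Compute 3A = A + A + A directly by enumerating all triples (a,b,c) ∈ A³; |3A| = 16.
Step 5: Check 16 ≤ 45.5625? Yes ✓.

K = 9/4, Plünnecke-Ruzsa bound K³|A| ≈ 45.5625, |3A| = 16, inequality holds.


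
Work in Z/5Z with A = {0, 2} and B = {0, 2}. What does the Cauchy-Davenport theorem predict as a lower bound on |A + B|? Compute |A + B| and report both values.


Cauchy-Davenport: |A + B| ≥ min(p, |A| + |B| - 1) for A, B nonempty in Z/pZ.
|A| = 2, |B| = 2, p = 5.
CD lower bound = min(5, 2 + 2 - 1) = min(5, 3) = 3.
Compute A + B mod 5 directly:
a = 0: 0+0=0, 0+2=2
a = 2: 2+0=2, 2+2=4
A + B = {0, 2, 4}, so |A + B| = 3.
Verify: 3 ≥ 3? Yes ✓.

CD lower bound = 3, actual |A + B| = 3.


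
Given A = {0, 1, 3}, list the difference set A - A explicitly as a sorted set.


A - A = {a - a' : a, a' ∈ A}.
Compute a - a' for each ordered pair (a, a'):
a = 0: 0-0=0, 0-1=-1, 0-3=-3
a = 1: 1-0=1, 1-1=0, 1-3=-2
a = 3: 3-0=3, 3-1=2, 3-3=0
Collecting distinct values (and noting 0 appears from a-a):
A - A = {-3, -2, -1, 0, 1, 2, 3}
|A - A| = 7

A - A = {-3, -2, -1, 0, 1, 2, 3}


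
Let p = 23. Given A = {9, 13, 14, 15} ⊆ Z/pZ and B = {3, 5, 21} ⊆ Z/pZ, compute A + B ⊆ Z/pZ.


Work in Z/23Z: reduce every sum a + b modulo 23.
Enumerate all 12 pairs:
a = 9: 9+3=12, 9+5=14, 9+21=7
a = 13: 13+3=16, 13+5=18, 13+21=11
a = 14: 14+3=17, 14+5=19, 14+21=12
a = 15: 15+3=18, 15+5=20, 15+21=13
Distinct residues collected: {7, 11, 12, 13, 14, 16, 17, 18, 19, 20}
|A + B| = 10 (out of 23 total residues).

A + B = {7, 11, 12, 13, 14, 16, 17, 18, 19, 20}


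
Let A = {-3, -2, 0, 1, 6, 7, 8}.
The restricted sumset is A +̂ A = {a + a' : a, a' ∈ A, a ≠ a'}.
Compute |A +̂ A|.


Restricted sumset: A +̂ A = {a + a' : a ∈ A, a' ∈ A, a ≠ a'}.
Equivalently, take A + A and drop any sum 2a that is achievable ONLY as a + a for a ∈ A (i.e. sums representable only with equal summands).
Enumerate pairs (a, a') with a < a' (symmetric, so each unordered pair gives one sum; this covers all a ≠ a'):
  -3 + -2 = -5
  -3 + 0 = -3
  -3 + 1 = -2
  -3 + 6 = 3
  -3 + 7 = 4
  -3 + 8 = 5
  -2 + 0 = -2
  -2 + 1 = -1
  -2 + 6 = 4
  -2 + 7 = 5
  -2 + 8 = 6
  0 + 1 = 1
  0 + 6 = 6
  0 + 7 = 7
  0 + 8 = 8
  1 + 6 = 7
  1 + 7 = 8
  1 + 8 = 9
  6 + 7 = 13
  6 + 8 = 14
  7 + 8 = 15
Collected distinct sums: {-5, -3, -2, -1, 1, 3, 4, 5, 6, 7, 8, 9, 13, 14, 15}
|A +̂ A| = 15
(Reference bound: |A +̂ A| ≥ 2|A| - 3 for |A| ≥ 2, with |A| = 7 giving ≥ 11.)

|A +̂ A| = 15


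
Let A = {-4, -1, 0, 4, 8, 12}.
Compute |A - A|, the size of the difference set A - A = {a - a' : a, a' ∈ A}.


A - A = {a - a' : a, a' ∈ A}; |A| = 6.
Bounds: 2|A|-1 ≤ |A - A| ≤ |A|² - |A| + 1, i.e. 11 ≤ |A - A| ≤ 31.
Note: 0 ∈ A - A always (from a - a). The set is symmetric: if d ∈ A - A then -d ∈ A - A.
Enumerate nonzero differences d = a - a' with a > a' (then include -d):
Positive differences: {1, 3, 4, 5, 8, 9, 12, 13, 16}
Full difference set: {0} ∪ (positive diffs) ∪ (negative diffs).
|A - A| = 1 + 2·9 = 19 (matches direct enumeration: 19).

|A - A| = 19


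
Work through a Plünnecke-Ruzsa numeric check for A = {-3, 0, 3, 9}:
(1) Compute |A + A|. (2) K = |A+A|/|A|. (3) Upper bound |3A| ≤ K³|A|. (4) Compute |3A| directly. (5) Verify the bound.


|A| = 4.
Step 1: Compute A + A by enumerating all 16 pairs.
A + A = {-6, -3, 0, 3, 6, 9, 12, 18}, so |A + A| = 8.
Step 2: Doubling constant K = |A + A|/|A| = 8/4 = 8/4 ≈ 2.0000.
Step 3: Plünnecke-Ruzsa gives |3A| ≤ K³·|A| = (2.0000)³ · 4 ≈ 32.0000.
Step 4: Compute 3A = A + A + A directly by enumerating all triples (a,b,c) ∈ A³; |3A| = 12.
Step 5: Check 12 ≤ 32.0000? Yes ✓.

K = 8/4, Plünnecke-Ruzsa bound K³|A| ≈ 32.0000, |3A| = 12, inequality holds.


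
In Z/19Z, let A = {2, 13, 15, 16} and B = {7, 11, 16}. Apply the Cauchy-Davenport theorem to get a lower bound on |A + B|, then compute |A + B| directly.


Cauchy-Davenport: |A + B| ≥ min(p, |A| + |B| - 1) for A, B nonempty in Z/pZ.
|A| = 4, |B| = 3, p = 19.
CD lower bound = min(19, 4 + 3 - 1) = min(19, 6) = 6.
Compute A + B mod 19 directly:
a = 2: 2+7=9, 2+11=13, 2+16=18
a = 13: 13+7=1, 13+11=5, 13+16=10
a = 15: 15+7=3, 15+11=7, 15+16=12
a = 16: 16+7=4, 16+11=8, 16+16=13
A + B = {1, 3, 4, 5, 7, 8, 9, 10, 12, 13, 18}, so |A + B| = 11.
Verify: 11 ≥ 6? Yes ✓.

CD lower bound = 6, actual |A + B| = 11.


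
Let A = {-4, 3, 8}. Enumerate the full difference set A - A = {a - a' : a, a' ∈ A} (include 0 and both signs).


A - A = {a - a' : a, a' ∈ A}.
Compute a - a' for each ordered pair (a, a'):
a = -4: -4--4=0, -4-3=-7, -4-8=-12
a = 3: 3--4=7, 3-3=0, 3-8=-5
a = 8: 8--4=12, 8-3=5, 8-8=0
Collecting distinct values (and noting 0 appears from a-a):
A - A = {-12, -7, -5, 0, 5, 7, 12}
|A - A| = 7

A - A = {-12, -7, -5, 0, 5, 7, 12}


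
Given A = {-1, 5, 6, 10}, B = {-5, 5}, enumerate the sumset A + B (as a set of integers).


A + B = {a + b : a ∈ A, b ∈ B}.
Enumerate all |A|·|B| = 4·2 = 8 pairs (a, b) and collect distinct sums.
a = -1: -1+-5=-6, -1+5=4
a = 5: 5+-5=0, 5+5=10
a = 6: 6+-5=1, 6+5=11
a = 10: 10+-5=5, 10+5=15
Collecting distinct sums: A + B = {-6, 0, 1, 4, 5, 10, 11, 15}
|A + B| = 8

A + B = {-6, 0, 1, 4, 5, 10, 11, 15}


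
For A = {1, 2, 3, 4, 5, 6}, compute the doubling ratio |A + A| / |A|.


|A| = 6.
Compute A + A by enumerating all 36 pairs.
A + A = {2, 3, 4, 5, 6, 7, 8, 9, 10, 11, 12}, so |A + A| = 11.
K = |A + A| / |A| = 11/6 (already in lowest terms) ≈ 1.8333.
Reference: AP of size 6 gives K = 11/6 ≈ 1.8333; a fully generic set of size 6 gives K ≈ 3.5000.

|A| = 6, |A + A| = 11, K = 11/6.


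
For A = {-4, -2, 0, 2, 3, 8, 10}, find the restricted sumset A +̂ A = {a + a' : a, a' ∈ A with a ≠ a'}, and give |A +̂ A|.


Restricted sumset: A +̂ A = {a + a' : a ∈ A, a' ∈ A, a ≠ a'}.
Equivalently, take A + A and drop any sum 2a that is achievable ONLY as a + a for a ∈ A (i.e. sums representable only with equal summands).
Enumerate pairs (a, a') with a < a' (symmetric, so each unordered pair gives one sum; this covers all a ≠ a'):
  -4 + -2 = -6
  -4 + 0 = -4
  -4 + 2 = -2
  -4 + 3 = -1
  -4 + 8 = 4
  -4 + 10 = 6
  -2 + 0 = -2
  -2 + 2 = 0
  -2 + 3 = 1
  -2 + 8 = 6
  -2 + 10 = 8
  0 + 2 = 2
  0 + 3 = 3
  0 + 8 = 8
  0 + 10 = 10
  2 + 3 = 5
  2 + 8 = 10
  2 + 10 = 12
  3 + 8 = 11
  3 + 10 = 13
  8 + 10 = 18
Collected distinct sums: {-6, -4, -2, -1, 0, 1, 2, 3, 4, 5, 6, 8, 10, 11, 12, 13, 18}
|A +̂ A| = 17
(Reference bound: |A +̂ A| ≥ 2|A| - 3 for |A| ≥ 2, with |A| = 7 giving ≥ 11.)

|A +̂ A| = 17


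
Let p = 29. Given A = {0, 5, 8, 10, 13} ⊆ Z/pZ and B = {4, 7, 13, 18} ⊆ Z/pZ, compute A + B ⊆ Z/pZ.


Work in Z/29Z: reduce every sum a + b modulo 29.
Enumerate all 20 pairs:
a = 0: 0+4=4, 0+7=7, 0+13=13, 0+18=18
a = 5: 5+4=9, 5+7=12, 5+13=18, 5+18=23
a = 8: 8+4=12, 8+7=15, 8+13=21, 8+18=26
a = 10: 10+4=14, 10+7=17, 10+13=23, 10+18=28
a = 13: 13+4=17, 13+7=20, 13+13=26, 13+18=2
Distinct residues collected: {2, 4, 7, 9, 12, 13, 14, 15, 17, 18, 20, 21, 23, 26, 28}
|A + B| = 15 (out of 29 total residues).

A + B = {2, 4, 7, 9, 12, 13, 14, 15, 17, 18, 20, 21, 23, 26, 28}


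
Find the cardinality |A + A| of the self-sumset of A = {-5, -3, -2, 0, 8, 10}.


A + A = {a + a' : a, a' ∈ A}; |A| = 6.
General bounds: 2|A| - 1 ≤ |A + A| ≤ |A|(|A|+1)/2, i.e. 11 ≤ |A + A| ≤ 21.
Lower bound 2|A|-1 is attained iff A is an arithmetic progression.
Enumerate sums a + a' for a ≤ a' (symmetric, so this suffices):
a = -5: -5+-5=-10, -5+-3=-8, -5+-2=-7, -5+0=-5, -5+8=3, -5+10=5
a = -3: -3+-3=-6, -3+-2=-5, -3+0=-3, -3+8=5, -3+10=7
a = -2: -2+-2=-4, -2+0=-2, -2+8=6, -2+10=8
a = 0: 0+0=0, 0+8=8, 0+10=10
a = 8: 8+8=16, 8+10=18
a = 10: 10+10=20
Distinct sums: {-10, -8, -7, -6, -5, -4, -3, -2, 0, 3, 5, 6, 7, 8, 10, 16, 18, 20}
|A + A| = 18

|A + A| = 18


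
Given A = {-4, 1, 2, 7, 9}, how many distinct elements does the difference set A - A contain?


A - A = {a - a' : a, a' ∈ A}; |A| = 5.
Bounds: 2|A|-1 ≤ |A - A| ≤ |A|² - |A| + 1, i.e. 9 ≤ |A - A| ≤ 21.
Note: 0 ∈ A - A always (from a - a). The set is symmetric: if d ∈ A - A then -d ∈ A - A.
Enumerate nonzero differences d = a - a' with a > a' (then include -d):
Positive differences: {1, 2, 5, 6, 7, 8, 11, 13}
Full difference set: {0} ∪ (positive diffs) ∪ (negative diffs).
|A - A| = 1 + 2·8 = 17 (matches direct enumeration: 17).

|A - A| = 17


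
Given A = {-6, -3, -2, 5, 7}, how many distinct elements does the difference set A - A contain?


A - A = {a - a' : a, a' ∈ A}; |A| = 5.
Bounds: 2|A|-1 ≤ |A - A| ≤ |A|² - |A| + 1, i.e. 9 ≤ |A - A| ≤ 21.
Note: 0 ∈ A - A always (from a - a). The set is symmetric: if d ∈ A - A then -d ∈ A - A.
Enumerate nonzero differences d = a - a' with a > a' (then include -d):
Positive differences: {1, 2, 3, 4, 7, 8, 9, 10, 11, 13}
Full difference set: {0} ∪ (positive diffs) ∪ (negative diffs).
|A - A| = 1 + 2·10 = 21 (matches direct enumeration: 21).

|A - A| = 21


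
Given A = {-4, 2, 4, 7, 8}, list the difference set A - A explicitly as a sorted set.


A - A = {a - a' : a, a' ∈ A}.
Compute a - a' for each ordered pair (a, a'):
a = -4: -4--4=0, -4-2=-6, -4-4=-8, -4-7=-11, -4-8=-12
a = 2: 2--4=6, 2-2=0, 2-4=-2, 2-7=-5, 2-8=-6
a = 4: 4--4=8, 4-2=2, 4-4=0, 4-7=-3, 4-8=-4
a = 7: 7--4=11, 7-2=5, 7-4=3, 7-7=0, 7-8=-1
a = 8: 8--4=12, 8-2=6, 8-4=4, 8-7=1, 8-8=0
Collecting distinct values (and noting 0 appears from a-a):
A - A = {-12, -11, -8, -6, -5, -4, -3, -2, -1, 0, 1, 2, 3, 4, 5, 6, 8, 11, 12}
|A - A| = 19

A - A = {-12, -11, -8, -6, -5, -4, -3, -2, -1, 0, 1, 2, 3, 4, 5, 6, 8, 11, 12}


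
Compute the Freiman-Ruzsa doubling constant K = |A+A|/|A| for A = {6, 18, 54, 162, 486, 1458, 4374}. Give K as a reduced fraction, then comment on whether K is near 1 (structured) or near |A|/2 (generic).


|A| = 7.
Compute A + A by enumerating all 49 pairs.
A + A = {12, 24, 36, 60, 72, 108, 168, 180, 216, 324, 492, 504, 540, 648, 972, 1464, 1476, 1512, 1620, 1944, 2916, 4380, 4392, 4428, 4536, 4860, 5832, 8748}, so |A + A| = 28.
K = |A + A| / |A| = 28/7 = 4/1 ≈ 4.0000.
Reference: AP of size 7 gives K = 13/7 ≈ 1.8571; a fully generic set of size 7 gives K ≈ 4.0000.

|A| = 7, |A + A| = 28, K = 28/7 = 4/1.


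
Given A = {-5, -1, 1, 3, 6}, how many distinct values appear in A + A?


A + A = {a + a' : a, a' ∈ A}; |A| = 5.
General bounds: 2|A| - 1 ≤ |A + A| ≤ |A|(|A|+1)/2, i.e. 9 ≤ |A + A| ≤ 15.
Lower bound 2|A|-1 is attained iff A is an arithmetic progression.
Enumerate sums a + a' for a ≤ a' (symmetric, so this suffices):
a = -5: -5+-5=-10, -5+-1=-6, -5+1=-4, -5+3=-2, -5+6=1
a = -1: -1+-1=-2, -1+1=0, -1+3=2, -1+6=5
a = 1: 1+1=2, 1+3=4, 1+6=7
a = 3: 3+3=6, 3+6=9
a = 6: 6+6=12
Distinct sums: {-10, -6, -4, -2, 0, 1, 2, 4, 5, 6, 7, 9, 12}
|A + A| = 13

|A + A| = 13


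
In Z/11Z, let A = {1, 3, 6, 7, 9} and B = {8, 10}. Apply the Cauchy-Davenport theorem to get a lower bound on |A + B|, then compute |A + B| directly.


Cauchy-Davenport: |A + B| ≥ min(p, |A| + |B| - 1) for A, B nonempty in Z/pZ.
|A| = 5, |B| = 2, p = 11.
CD lower bound = min(11, 5 + 2 - 1) = min(11, 6) = 6.
Compute A + B mod 11 directly:
a = 1: 1+8=9, 1+10=0
a = 3: 3+8=0, 3+10=2
a = 6: 6+8=3, 6+10=5
a = 7: 7+8=4, 7+10=6
a = 9: 9+8=6, 9+10=8
A + B = {0, 2, 3, 4, 5, 6, 8, 9}, so |A + B| = 8.
Verify: 8 ≥ 6? Yes ✓.

CD lower bound = 6, actual |A + B| = 8.


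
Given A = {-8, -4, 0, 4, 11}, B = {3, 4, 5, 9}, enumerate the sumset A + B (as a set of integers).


A + B = {a + b : a ∈ A, b ∈ B}.
Enumerate all |A|·|B| = 5·4 = 20 pairs (a, b) and collect distinct sums.
a = -8: -8+3=-5, -8+4=-4, -8+5=-3, -8+9=1
a = -4: -4+3=-1, -4+4=0, -4+5=1, -4+9=5
a = 0: 0+3=3, 0+4=4, 0+5=5, 0+9=9
a = 4: 4+3=7, 4+4=8, 4+5=9, 4+9=13
a = 11: 11+3=14, 11+4=15, 11+5=16, 11+9=20
Collecting distinct sums: A + B = {-5, -4, -3, -1, 0, 1, 3, 4, 5, 7, 8, 9, 13, 14, 15, 16, 20}
|A + B| = 17

A + B = {-5, -4, -3, -1, 0, 1, 3, 4, 5, 7, 8, 9, 13, 14, 15, 16, 20}


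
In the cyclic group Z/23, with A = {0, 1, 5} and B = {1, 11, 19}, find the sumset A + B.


Work in Z/23Z: reduce every sum a + b modulo 23.
Enumerate all 9 pairs:
a = 0: 0+1=1, 0+11=11, 0+19=19
a = 1: 1+1=2, 1+11=12, 1+19=20
a = 5: 5+1=6, 5+11=16, 5+19=1
Distinct residues collected: {1, 2, 6, 11, 12, 16, 19, 20}
|A + B| = 8 (out of 23 total residues).

A + B = {1, 2, 6, 11, 12, 16, 19, 20}


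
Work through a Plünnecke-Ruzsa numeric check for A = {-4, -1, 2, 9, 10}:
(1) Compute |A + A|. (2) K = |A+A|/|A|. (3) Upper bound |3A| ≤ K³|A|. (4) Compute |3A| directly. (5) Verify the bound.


|A| = 5.
Step 1: Compute A + A by enumerating all 25 pairs.
A + A = {-8, -5, -2, 1, 4, 5, 6, 8, 9, 11, 12, 18, 19, 20}, so |A + A| = 14.
Step 2: Doubling constant K = |A + A|/|A| = 14/5 = 14/5 ≈ 2.8000.
Step 3: Plünnecke-Ruzsa gives |3A| ≤ K³·|A| = (2.8000)³ · 5 ≈ 109.7600.
Step 4: Compute 3A = A + A + A directly by enumerating all triples (a,b,c) ∈ A³; |3A| = 29.
Step 5: Check 29 ≤ 109.7600? Yes ✓.

K = 14/5, Plünnecke-Ruzsa bound K³|A| ≈ 109.7600, |3A| = 29, inequality holds.


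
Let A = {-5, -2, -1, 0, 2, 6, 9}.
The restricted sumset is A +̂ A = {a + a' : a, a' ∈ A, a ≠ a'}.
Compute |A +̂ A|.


Restricted sumset: A +̂ A = {a + a' : a ∈ A, a' ∈ A, a ≠ a'}.
Equivalently, take A + A and drop any sum 2a that is achievable ONLY as a + a for a ∈ A (i.e. sums representable only with equal summands).
Enumerate pairs (a, a') with a < a' (symmetric, so each unordered pair gives one sum; this covers all a ≠ a'):
  -5 + -2 = -7
  -5 + -1 = -6
  -5 + 0 = -5
  -5 + 2 = -3
  -5 + 6 = 1
  -5 + 9 = 4
  -2 + -1 = -3
  -2 + 0 = -2
  -2 + 2 = 0
  -2 + 6 = 4
  -2 + 9 = 7
  -1 + 0 = -1
  -1 + 2 = 1
  -1 + 6 = 5
  -1 + 9 = 8
  0 + 2 = 2
  0 + 6 = 6
  0 + 9 = 9
  2 + 6 = 8
  2 + 9 = 11
  6 + 9 = 15
Collected distinct sums: {-7, -6, -5, -3, -2, -1, 0, 1, 2, 4, 5, 6, 7, 8, 9, 11, 15}
|A +̂ A| = 17
(Reference bound: |A +̂ A| ≥ 2|A| - 3 for |A| ≥ 2, with |A| = 7 giving ≥ 11.)

|A +̂ A| = 17


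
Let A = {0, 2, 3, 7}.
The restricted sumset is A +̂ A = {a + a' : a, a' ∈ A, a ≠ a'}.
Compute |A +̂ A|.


Restricted sumset: A +̂ A = {a + a' : a ∈ A, a' ∈ A, a ≠ a'}.
Equivalently, take A + A and drop any sum 2a that is achievable ONLY as a + a for a ∈ A (i.e. sums representable only with equal summands).
Enumerate pairs (a, a') with a < a' (symmetric, so each unordered pair gives one sum; this covers all a ≠ a'):
  0 + 2 = 2
  0 + 3 = 3
  0 + 7 = 7
  2 + 3 = 5
  2 + 7 = 9
  3 + 7 = 10
Collected distinct sums: {2, 3, 5, 7, 9, 10}
|A +̂ A| = 6
(Reference bound: |A +̂ A| ≥ 2|A| - 3 for |A| ≥ 2, with |A| = 4 giving ≥ 5.)

|A +̂ A| = 6


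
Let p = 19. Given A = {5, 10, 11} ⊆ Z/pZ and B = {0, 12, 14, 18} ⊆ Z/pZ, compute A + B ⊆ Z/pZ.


Work in Z/19Z: reduce every sum a + b modulo 19.
Enumerate all 12 pairs:
a = 5: 5+0=5, 5+12=17, 5+14=0, 5+18=4
a = 10: 10+0=10, 10+12=3, 10+14=5, 10+18=9
a = 11: 11+0=11, 11+12=4, 11+14=6, 11+18=10
Distinct residues collected: {0, 3, 4, 5, 6, 9, 10, 11, 17}
|A + B| = 9 (out of 19 total residues).

A + B = {0, 3, 4, 5, 6, 9, 10, 11, 17}


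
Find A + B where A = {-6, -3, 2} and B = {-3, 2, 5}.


A + B = {a + b : a ∈ A, b ∈ B}.
Enumerate all |A|·|B| = 3·3 = 9 pairs (a, b) and collect distinct sums.
a = -6: -6+-3=-9, -6+2=-4, -6+5=-1
a = -3: -3+-3=-6, -3+2=-1, -3+5=2
a = 2: 2+-3=-1, 2+2=4, 2+5=7
Collecting distinct sums: A + B = {-9, -6, -4, -1, 2, 4, 7}
|A + B| = 7

A + B = {-9, -6, -4, -1, 2, 4, 7}


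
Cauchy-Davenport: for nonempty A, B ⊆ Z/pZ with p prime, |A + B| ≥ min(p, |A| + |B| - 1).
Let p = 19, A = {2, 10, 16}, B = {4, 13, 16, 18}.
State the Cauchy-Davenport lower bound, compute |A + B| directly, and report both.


Cauchy-Davenport: |A + B| ≥ min(p, |A| + |B| - 1) for A, B nonempty in Z/pZ.
|A| = 3, |B| = 4, p = 19.
CD lower bound = min(19, 3 + 4 - 1) = min(19, 6) = 6.
Compute A + B mod 19 directly:
a = 2: 2+4=6, 2+13=15, 2+16=18, 2+18=1
a = 10: 10+4=14, 10+13=4, 10+16=7, 10+18=9
a = 16: 16+4=1, 16+13=10, 16+16=13, 16+18=15
A + B = {1, 4, 6, 7, 9, 10, 13, 14, 15, 18}, so |A + B| = 10.
Verify: 10 ≥ 6? Yes ✓.

CD lower bound = 6, actual |A + B| = 10.


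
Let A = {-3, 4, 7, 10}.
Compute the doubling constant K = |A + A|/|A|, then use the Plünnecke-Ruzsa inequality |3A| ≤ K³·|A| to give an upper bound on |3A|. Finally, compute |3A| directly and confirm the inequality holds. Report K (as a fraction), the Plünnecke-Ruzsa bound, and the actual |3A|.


|A| = 4.
Step 1: Compute A + A by enumerating all 16 pairs.
A + A = {-6, 1, 4, 7, 8, 11, 14, 17, 20}, so |A + A| = 9.
Step 2: Doubling constant K = |A + A|/|A| = 9/4 = 9/4 ≈ 2.2500.
Step 3: Plünnecke-Ruzsa gives |3A| ≤ K³·|A| = (2.2500)³ · 4 ≈ 45.5625.
Step 4: Compute 3A = A + A + A directly by enumerating all triples (a,b,c) ∈ A³; |3A| = 16.
Step 5: Check 16 ≤ 45.5625? Yes ✓.

K = 9/4, Plünnecke-Ruzsa bound K³|A| ≈ 45.5625, |3A| = 16, inequality holds.


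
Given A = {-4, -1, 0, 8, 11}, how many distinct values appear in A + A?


A + A = {a + a' : a, a' ∈ A}; |A| = 5.
General bounds: 2|A| - 1 ≤ |A + A| ≤ |A|(|A|+1)/2, i.e. 9 ≤ |A + A| ≤ 15.
Lower bound 2|A|-1 is attained iff A is an arithmetic progression.
Enumerate sums a + a' for a ≤ a' (symmetric, so this suffices):
a = -4: -4+-4=-8, -4+-1=-5, -4+0=-4, -4+8=4, -4+11=7
a = -1: -1+-1=-2, -1+0=-1, -1+8=7, -1+11=10
a = 0: 0+0=0, 0+8=8, 0+11=11
a = 8: 8+8=16, 8+11=19
a = 11: 11+11=22
Distinct sums: {-8, -5, -4, -2, -1, 0, 4, 7, 8, 10, 11, 16, 19, 22}
|A + A| = 14

|A + A| = 14


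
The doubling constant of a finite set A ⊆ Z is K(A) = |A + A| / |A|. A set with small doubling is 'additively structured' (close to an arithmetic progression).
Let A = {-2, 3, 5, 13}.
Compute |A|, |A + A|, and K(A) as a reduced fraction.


|A| = 4.
Compute A + A by enumerating all 16 pairs.
A + A = {-4, 1, 3, 6, 8, 10, 11, 16, 18, 26}, so |A + A| = 10.
K = |A + A| / |A| = 10/4 = 5/2 ≈ 2.5000.
Reference: AP of size 4 gives K = 7/4 ≈ 1.7500; a fully generic set of size 4 gives K ≈ 2.5000.

|A| = 4, |A + A| = 10, K = 10/4 = 5/2.


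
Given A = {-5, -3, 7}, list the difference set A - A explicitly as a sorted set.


A - A = {a - a' : a, a' ∈ A}.
Compute a - a' for each ordered pair (a, a'):
a = -5: -5--5=0, -5--3=-2, -5-7=-12
a = -3: -3--5=2, -3--3=0, -3-7=-10
a = 7: 7--5=12, 7--3=10, 7-7=0
Collecting distinct values (and noting 0 appears from a-a):
A - A = {-12, -10, -2, 0, 2, 10, 12}
|A - A| = 7

A - A = {-12, -10, -2, 0, 2, 10, 12}


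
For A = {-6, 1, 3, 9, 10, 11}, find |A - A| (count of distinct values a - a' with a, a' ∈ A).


A - A = {a - a' : a, a' ∈ A}; |A| = 6.
Bounds: 2|A|-1 ≤ |A - A| ≤ |A|² - |A| + 1, i.e. 11 ≤ |A - A| ≤ 31.
Note: 0 ∈ A - A always (from a - a). The set is symmetric: if d ∈ A - A then -d ∈ A - A.
Enumerate nonzero differences d = a - a' with a > a' (then include -d):
Positive differences: {1, 2, 6, 7, 8, 9, 10, 15, 16, 17}
Full difference set: {0} ∪ (positive diffs) ∪ (negative diffs).
|A - A| = 1 + 2·10 = 21 (matches direct enumeration: 21).

|A - A| = 21


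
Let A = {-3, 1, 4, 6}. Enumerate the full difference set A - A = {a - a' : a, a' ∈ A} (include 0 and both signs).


A - A = {a - a' : a, a' ∈ A}.
Compute a - a' for each ordered pair (a, a'):
a = -3: -3--3=0, -3-1=-4, -3-4=-7, -3-6=-9
a = 1: 1--3=4, 1-1=0, 1-4=-3, 1-6=-5
a = 4: 4--3=7, 4-1=3, 4-4=0, 4-6=-2
a = 6: 6--3=9, 6-1=5, 6-4=2, 6-6=0
Collecting distinct values (and noting 0 appears from a-a):
A - A = {-9, -7, -5, -4, -3, -2, 0, 2, 3, 4, 5, 7, 9}
|A - A| = 13

A - A = {-9, -7, -5, -4, -3, -2, 0, 2, 3, 4, 5, 7, 9}


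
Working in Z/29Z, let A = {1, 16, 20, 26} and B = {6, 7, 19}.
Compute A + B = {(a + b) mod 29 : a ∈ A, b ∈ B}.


Work in Z/29Z: reduce every sum a + b modulo 29.
Enumerate all 12 pairs:
a = 1: 1+6=7, 1+7=8, 1+19=20
a = 16: 16+6=22, 16+7=23, 16+19=6
a = 20: 20+6=26, 20+7=27, 20+19=10
a = 26: 26+6=3, 26+7=4, 26+19=16
Distinct residues collected: {3, 4, 6, 7, 8, 10, 16, 20, 22, 23, 26, 27}
|A + B| = 12 (out of 29 total residues).

A + B = {3, 4, 6, 7, 8, 10, 16, 20, 22, 23, 26, 27}


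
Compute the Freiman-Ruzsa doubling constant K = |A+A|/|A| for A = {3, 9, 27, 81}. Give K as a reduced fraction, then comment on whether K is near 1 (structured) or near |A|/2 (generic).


|A| = 4.
Compute A + A by enumerating all 16 pairs.
A + A = {6, 12, 18, 30, 36, 54, 84, 90, 108, 162}, so |A + A| = 10.
K = |A + A| / |A| = 10/4 = 5/2 ≈ 2.5000.
Reference: AP of size 4 gives K = 7/4 ≈ 1.7500; a fully generic set of size 4 gives K ≈ 2.5000.

|A| = 4, |A + A| = 10, K = 10/4 = 5/2.


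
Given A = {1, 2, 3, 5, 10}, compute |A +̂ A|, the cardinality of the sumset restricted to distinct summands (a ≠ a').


Restricted sumset: A +̂ A = {a + a' : a ∈ A, a' ∈ A, a ≠ a'}.
Equivalently, take A + A and drop any sum 2a that is achievable ONLY as a + a for a ∈ A (i.e. sums representable only with equal summands).
Enumerate pairs (a, a') with a < a' (symmetric, so each unordered pair gives one sum; this covers all a ≠ a'):
  1 + 2 = 3
  1 + 3 = 4
  1 + 5 = 6
  1 + 10 = 11
  2 + 3 = 5
  2 + 5 = 7
  2 + 10 = 12
  3 + 5 = 8
  3 + 10 = 13
  5 + 10 = 15
Collected distinct sums: {3, 4, 5, 6, 7, 8, 11, 12, 13, 15}
|A +̂ A| = 10
(Reference bound: |A +̂ A| ≥ 2|A| - 3 for |A| ≥ 2, with |A| = 5 giving ≥ 7.)

|A +̂ A| = 10
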